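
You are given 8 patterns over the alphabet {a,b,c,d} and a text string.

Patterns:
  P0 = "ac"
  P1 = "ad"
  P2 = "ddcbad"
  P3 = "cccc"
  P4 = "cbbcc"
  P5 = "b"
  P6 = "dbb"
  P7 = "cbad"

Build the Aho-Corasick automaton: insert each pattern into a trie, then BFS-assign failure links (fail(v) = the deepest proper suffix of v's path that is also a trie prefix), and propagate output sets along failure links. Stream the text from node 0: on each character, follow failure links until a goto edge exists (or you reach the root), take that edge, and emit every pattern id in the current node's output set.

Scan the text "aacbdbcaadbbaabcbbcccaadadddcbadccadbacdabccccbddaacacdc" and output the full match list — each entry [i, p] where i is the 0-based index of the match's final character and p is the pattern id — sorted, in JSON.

Build:
Trie nodes:
  0='ε' goto a→1 b→18 c→10 d→4
  1='a' goto c→2 d→3
  2='ac' goto ·  ←P0
  3='ad' goto ·  ←P1
  4='d' goto b→19 d→5
  5='dd' goto c→6
  6='ddc' goto b→7
  7='ddcb' goto a→8
  8='ddcba' goto d→9
  9='ddcbad' goto ·  ←P2
  10='c' goto b→14 c→11
  11='cc' goto c→12
  12='ccc' goto c→13
  13='cccc' goto ·  ←P3
  14='cb' goto a→21 b→15
  15='cbb' goto c→16
  16='cbbc' goto c→17
  17='cbbcc' goto ·  ←P4
  18='b' goto ·  ←P5
  19='db' goto b→20
  20='dbb' goto ·  ←P6
  21='cba' goto d→22
  22='cbad' goto ·  ←P7

BFS fail/out derivation:
  fail(1) 'a': from fail(0)=0 chase 'a': 0 ⇒ 0;  out=∅∪out(0)=∅
  fail(4) 'd': from fail(0)=0 chase 'd': 0 ⇒ 0;  out=∅∪out(0)=∅
  fail(10) 'c': from fail(0)=0 chase 'c': 0 ⇒ 0;  out=∅∪out(0)=∅
  fail(18) 'b': from fail(0)=0 chase 'b': 0 ⇒ 0;  out={5}∪out(0)={5}
  fail(2) 'ac': from fail(1)=0 chase 'c': 0 ⇒ 10;  out={0}∪out(10)={0}
  fail(3) 'ad': from fail(1)=0 chase 'd': 0 ⇒ 4;  out={1}∪out(4)={1}
  fail(5) 'dd': from fail(4)=0 chase 'd': 0 ⇒ 4;  out=∅∪out(4)=∅
  fail(11) 'cc': from fail(10)=0 chase 'c': 0 ⇒ 10;  out=∅∪out(10)=∅
  fail(14) 'cb': from fail(10)=0 chase 'b': 0 ⇒ 18;  out=∅∪out(18)={5}
  fail(19) 'db': from fail(4)=0 chase 'b': 0 ⇒ 18;  out=∅∪out(18)={5}
  fail(6) 'ddc': from fail(5)=4 chase 'c': 4→0 ⇒ 10;  out=∅∪out(10)=∅
  fail(12) 'ccc': from fail(11)=10 chase 'c': 10 ⇒ 11;  out=∅∪out(11)=∅
  fail(15) 'cbb': from fail(14)=18 chase 'b': 18→0 ⇒ 18;  out=∅∪out(18)={5}
  fail(20) 'dbb': from fail(19)=18 chase 'b': 18→0 ⇒ 18;  out={6}∪out(18)={5,6}
  fail(21) 'cba': from fail(14)=18 chase 'a': 18→0 ⇒ 1;  out=∅∪out(1)=∅
  fail(7) 'ddcb': from fail(6)=10 chase 'b': 10 ⇒ 14;  out=∅∪out(14)={5}
  fail(13) 'cccc': from fail(12)=11 chase 'c': 11 ⇒ 12;  out={3}∪out(12)={3}
  fail(16) 'cbbc': from fail(15)=18 chase 'c': 18→0 ⇒ 10;  out=∅∪out(10)=∅
  fail(22) 'cbad': from fail(21)=1 chase 'd': 1 ⇒ 3;  out={7}∪out(3)={1,7}
  fail(8) 'ddcba': from fail(7)=14 chase 'a': 14 ⇒ 21;  out=∅∪out(21)=∅
  fail(17) 'cbbcc': from fail(16)=10 chase 'c': 10 ⇒ 11;  out={4}∪out(11)={4}
  fail(9) 'ddcbad': from fail(8)=21 chase 'd': 21 ⇒ 22;  out={2}∪out(22)={1,2,7}

Run:
i=0 'a': node 0→1
i=1 'a': node 1→1 ·f
i=2 'c': node 1→2  emit P0@[1:2]
i=3 'b': node 2→14 ·f  emit P5@[3:3]
i=4 'd': node 14→4 ·f
i=5 'b': node 4→19  emit P5@[5:5]
i=6 'c': node 19→10 ·f
i=7 'a': node 10→1 ·f
i=8 'a': node 1→1 ·f
i=9 'd': node 1→3  emit P1@[8:9]
i=10 'b': node 3→19 ·f  emit P5@[10:10]
i=11 'b': node 19→20  emit P5@[11:11],P6@[9:11]
i=12 'a': node 20→1 ·f
i=13 'a': node 1→1 ·f
i=14 'b': node 1→18 ·f  emit P5@[14:14]
i=15 'c': node 18→10 ·f
i=16 'b': node 10→14  emit P5@[16:16]
i=17 'b': node 14→15  emit P5@[17:17]
i=18 'c': node 15→16
i=19 'c': node 16→17  emit P4@[15:19]
i=20 'c': node 17→12 ·f
i=21 'a': node 12→1 ·f
i=22 'a': node 1→1 ·f
i=23 'd': node 1→3  emit P1@[22:23]
i=24 'a': node 3→1 ·f
i=25 'd': node 1→3  emit P1@[24:25]
i=26 'd': node 3→5 ·f
i=27 'd': node 5→5 ·f
i=28 'c': node 5→6
i=29 'b': node 6→7  emit P5@[29:29]
i=30 'a': node 7→8
i=31 'd': node 8→9  emit P1@[30:31],P2@[26:31],P7@[28:31]
i=32 'c': node 9→10 ·f
i=33 'c': node 10→11
i=34 'a': node 11→1 ·f
i=35 'd': node 1→3  emit P1@[34:35]
i=36 'b': node 3→19 ·f  emit P5@[36:36]
i=37 'a': node 19→1 ·f
i=38 'c': node 1→2  emit P0@[37:38]
i=39 'd': node 2→4 ·f
i=40 'a': node 4→1 ·f
i=41 'b': node 1→18 ·f  emit P5@[41:41]
i=42 'c': node 18→10 ·f
i=43 'c': node 10→11
i=44 'c': node 11→12
i=45 'c': node 12→13  emit P3@[42:45]
i=46 'b': node 13→14 ·f  emit P5@[46:46]
i=47 'd': node 14→4 ·f
i=48 'd': node 4→5
i=49 'a': node 5→1 ·f
i=50 'a': node 1→1 ·f
i=51 'c': node 1→2  emit P0@[50:51]
i=52 'a': node 2→1 ·f
i=53 'c': node 1→2  emit P0@[52:53]
i=54 'd': node 2→4 ·f
i=55 'c': node 4→10 ·f

Result: [[2,0],[3,5],[5,5],[9,1],[10,5],[11,5],[11,6],[14,5],[16,5],[17,5],[19,4],[23,1],[25,1],[29,5],[31,1],[31,2],[31,7],[35,1],[36,5],[38,0],[41,5],[45,3],[46,5],[51,0],[53,0]]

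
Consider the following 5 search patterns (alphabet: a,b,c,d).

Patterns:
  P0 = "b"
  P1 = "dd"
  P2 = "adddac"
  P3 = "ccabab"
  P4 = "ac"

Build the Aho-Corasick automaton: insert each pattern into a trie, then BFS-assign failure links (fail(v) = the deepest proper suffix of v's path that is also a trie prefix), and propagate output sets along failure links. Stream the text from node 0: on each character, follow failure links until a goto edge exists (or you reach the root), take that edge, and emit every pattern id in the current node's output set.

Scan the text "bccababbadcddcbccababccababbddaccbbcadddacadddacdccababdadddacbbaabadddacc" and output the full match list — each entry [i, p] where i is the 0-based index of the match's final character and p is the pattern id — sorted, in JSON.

Build automaton:
Trie nodes:
  0='ε' goto a→4 b→1 c→10 d→2
  1='b' goto ·  [P0 ends]
  2='d' goto d→3
  3='dd' goto ·  [P1 ends]
  4='a' goto c→16 d→5
  5='ad' goto d→6
  6='add' goto d→7
  7='addd' goto a→8
  8='addda' goto c→9
  9='adddac' goto ·  [P2 ends]
  10='c' goto c→11
  11='cc' goto a→12
  12='cca' goto b→13
  13='ccab' goto a→14
  14='ccaba' goto b→15
  15='ccabab' goto ·  [P3 ends]
  16='ac' goto ·  [P4 ends]

BFS fail/out derivation:
  n1('b'): parent n0 fail=0; on 'b' 0 → fail=0;  out {0}∪∅={0}
  n2('d'): parent n0 fail=0; on 'd' 0 → fail=0;  out ∅∪∅=∅
  n4('a'): parent n0 fail=0; on 'a' 0 → fail=0;  out ∅∪∅=∅
  n10('c'): parent n0 fail=0; on 'c' 0 → fail=0;  out ∅∪∅=∅
  n3('dd'): parent n2 fail=0; on 'd' 0 → fail=2;  out {1}∪∅={1}
  n5('ad'): parent n4 fail=0; on 'd' 0 → fail=2;  out ∅∪∅=∅
  n11('cc'): parent n10 fail=0; on 'c' 0 → fail=10;  out ∅∪∅=∅
  n16('ac'): parent n4 fail=0; on 'c' 0 → fail=10;  out {4}∪∅={4}
  n6('add'): parent n5 fail=2; on 'd' 2 → fail=3;  out ∅∪{1}={1}
  n12('cca'): parent n11 fail=10; on 'a' 10→0 → fail=4;  out ∅∪∅=∅
  n7('addd'): parent n6 fail=3; on 'd' 3→2 → fail=3;  out ∅∪{1}={1}
  n13('ccab'): parent n12 fail=4; on 'b' 4→0 → fail=1;  out ∅∪{0}={0}
  n8('addda'): parent n7 fail=3; on 'a' 3→2→0 → fail=4;  out ∅∪∅=∅
  n14('ccaba'): parent n13 fail=1; on 'a' 1→0 → fail=4;  out ∅∪∅=∅
  n9('adddac'): parent n8 fail=4; on 'c' 4 → fail=16;  out {2}∪{4}={2,4}
  n15('ccabab'): parent n14 fail=4; on 'b' 4→0 → fail=1;  out {3}∪{0}={0,3}

Text stream:
i=0 'b': node 0→1  → match P0@[0:0]
i=1 'c': node 1→10 ·f
i=2 'c': node 10→11
i=3 'a': node 11→12
i=4 'b': node 12→13  → match P0@[4:4]
i=5 'a': node 13→14
i=6 'b': node 14→15  → match P0@[6:6],P3@[1:6]
i=7 'b': node 15→1 ·f  → match P0@[7:7]
i=8 'a': node 1→4 ·f
i=9 'd': node 4→5
i=10 'c': node 5→10 ·f
i=11 'd': node 10→2 ·f
i=12 'd': node 2→3  → match P1@[11:12]
i=13 'c': node 3→10 ·f
i=14 'b': node 10→1 ·f  → match P0@[14:14]
i=15 'c': node 1→10 ·f
i=16 'c': node 10→11
i=17 'a': node 11→12
i=18 'b': node 12→13  → match P0@[18:18]
i=19 'a': node 13→14
i=20 'b': node 14→15  → match P0@[20:20],P3@[15:20]
i=21 'c': node 15→10 ·f
i=22 'c': node 10→11
i=23 'a': node 11→12
i=24 'b': node 12→13  → match P0@[24:24]
i=25 'a': node 13→14
i=26 'b': node 14→15  → match P0@[26:26],P3@[21:26]
i=27 'b': node 15→1 ·f  → match P0@[27:27]
i=28 'd': node 1→2 ·f
i=29 'd': node 2→3  → match P1@[28:29]
i=30 'a': node 3→4 ·f
i=31 'c': node 4→16  → match P4@[30:31]
i=32 'c': node 16→11 ·f
i=33 'b': node 11→1 ·f  → match P0@[33:33]
i=34 'b': node 1→1 ·f  → match P0@[34:34]
i=35 'c': node 1→10 ·f
i=36 'a': node 10→4 ·f
i=37 'd': node 4→5
i=38 'd': node 5→6  → match P1@[37:38]
i=39 'd': node 6→7  → match P1@[38:39]
i=40 'a': node 7→8
i=41 'c': node 8→9  → match P2@[36:41],P4@[40:41]
i=42 'a': node 9→4 ·f
i=43 'd': node 4→5
i=44 'd': node 5→6  → match P1@[43:44]
i=45 'd': node 6→7  → match P1@[44:45]
i=46 'a': node 7→8
i=47 'c': node 8→9  → match P2@[42:47],P4@[46:47]
i=48 'd': node 9→2 ·f
i=49 'c': node 2→10 ·f
i=50 'c': node 10→11
i=51 'a': node 11→12
i=52 'b': node 12→13  → match P0@[52:52]
i=53 'a': node 13→14
i=54 'b': node 14→15  → match P0@[54:54],P3@[49:54]
i=55 'd': node 15→2 ·f
i=56 'a': node 2→4 ·f
i=57 'd': node 4→5
i=58 'd': node 5→6  → match P1@[57:58]
i=59 'd': node 6→7  → match P1@[58:59]
i=60 'a': node 7→8
i=61 'c': node 8→9  → match P2@[56:61],P4@[60:61]
i=62 'b': node 9→1 ·f  → match P0@[62:62]
i=63 'b': node 1→1 ·f  → match P0@[63:63]
i=64 'a': node 1→4 ·f
i=65 'a': node 4→4 ·f
i=66 'b': node 4→1 ·f  → match P0@[66:66]
i=67 'a': node 1→4 ·f
i=68 'd': node 4→5
i=69 'd': node 5→6  → match P1@[68:69]
i=70 'd': node 6→7  → match P1@[69:70]
i=71 'a': node 7→8
i=72 'c': node 8→9  → match P2@[67:72],P4@[71:72]
i=73 'c': node 9→11 ·f

All matches (sorted): [[0,0],[4,0],[6,0],[6,3],[7,0],[12,1],[14,0],[18,0],[20,0],[20,3],[24,0],[26,0],[26,3],[27,0],[29,1],[31,4],[33,0],[34,0],[38,1],[39,1],[41,2],[41,4],[44,1],[45,1],[47,2],[47,4],[52,0],[54,0],[54,3],[58,1],[59,1],[61,2],[61,4],[62,0],[63,0],[66,0],[69,1],[70,1],[72,2],[72,4]]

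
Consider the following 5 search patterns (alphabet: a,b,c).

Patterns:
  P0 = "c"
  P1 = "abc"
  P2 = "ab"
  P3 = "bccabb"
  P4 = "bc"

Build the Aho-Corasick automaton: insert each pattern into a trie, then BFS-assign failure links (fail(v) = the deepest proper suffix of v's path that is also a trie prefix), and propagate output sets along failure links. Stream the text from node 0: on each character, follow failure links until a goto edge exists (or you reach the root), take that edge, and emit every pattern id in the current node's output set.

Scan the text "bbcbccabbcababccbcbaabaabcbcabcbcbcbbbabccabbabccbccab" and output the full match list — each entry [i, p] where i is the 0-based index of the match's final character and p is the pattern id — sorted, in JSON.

Construct AC machine:
Trie nodes:
  0='ε' goto a→2 b→5 c→1
  1='c' goto ·  ←P0
  2='a' goto b→3
  3='ab' goto c→4  ←P2
  4='abc' goto ·  ←P1
  5='b' goto c→6
  6='bc' goto c→7  ←P4
  7='bcc' goto a→8
  8='bcca' goto b→9
  9='bccab' goto b→10
  10='bccabb' goto ·  ←P3

Failure links (BFS by depth):
  n1('c'): parent n0 fail=0; on 'c' 0 → fail=0;  out {0}∪∅={0}
  n2('a'): parent n0 fail=0; on 'a' 0 → fail=0;  out ∅∪∅=∅
  n5('b'): parent n0 fail=0; on 'b' 0 → fail=0;  out ∅∪∅=∅
  n3('ab'): parent n2 fail=0; on 'b' 0 → fail=5;  out {2}∪∅={2}
  n6('bc'): parent n5 fail=0; on 'c' 0 → fail=1;  out {4}∪{0}={0,4}
  n4('abc'): parent n3 fail=5; on 'c' 5 → fail=6;  out {1}∪{0,4}={0,1,4}
  n7('bcc'): parent n6 fail=1; on 'c' 1→0 → fail=1;  out ∅∪{0}={0}
  n8('bcca'): parent n7 fail=1; on 'a' 1→0 → fail=2;  out ∅∪∅=∅
  n9('bccab'): parent n8 fail=2; on 'b' 2 → fail=3;  out ∅∪{2}={2}
  n10('bccabb'): parent n9 fail=3; on 'b' 3→5→0 → fail=5;  out {3}∪∅={3}

Text stream:
pos 0 'b': at 5
pos 1 'b': at 5 (via fail)
pos 2 'c': at 6  emit P0@[2:2],P4@[1:2]
pos 3 'b': at 5 (via fail)
pos 4 'c': at 6  emit P0@[4:4],P4@[3:4]
pos 5 'c': at 7  emit P0@[5:5]
pos 6 'a': at 8
pos 7 'b': at 9  emit P2@[6:7]
pos 8 'b': at 10  emit P3@[3:8]
pos 9 'c': at 6 (via fail)  emit P0@[9:9],P4@[8:9]
pos 10 'a': at 2 (via fail)
pos 11 'b': at 3  emit P2@[10:11]
pos 12 'a': at 2 (via fail)
pos 13 'b': at 3  emit P2@[12:13]
pos 14 'c': at 4  emit P0@[14:14],P1@[12:14],P4@[13:14]
pos 15 'c': at 7 (via fail)  emit P0@[15:15]
pos 16 'b': at 5 (via fail)
pos 17 'c': at 6  emit P0@[17:17],P4@[16:17]
pos 18 'b': at 5 (via fail)
pos 19 'a': at 2 (via fail)
pos 20 'a': at 2 (via fail)
pos 21 'b': at 3  emit P2@[20:21]
pos 22 'a': at 2 (via fail)
pos 23 'a': at 2 (via fail)
pos 24 'b': at 3  emit P2@[23:24]
pos 25 'c': at 4  emit P0@[25:25],P1@[23:25],P4@[24:25]
pos 26 'b': at 5 (via fail)
pos 27 'c': at 6  emit P0@[27:27],P4@[26:27]
pos 28 'a': at 2 (via fail)
pos 29 'b': at 3  emit P2@[28:29]
pos 30 'c': at 4  emit P0@[30:30],P1@[28:30],P4@[29:30]
pos 31 'b': at 5 (via fail)
pos 32 'c': at 6  emit P0@[32:32],P4@[31:32]
pos 33 'b': at 5 (via fail)
pos 34 'c': at 6  emit P0@[34:34],P4@[33:34]
pos 35 'b': at 5 (via fail)
pos 36 'b': at 5 (via fail)
pos 37 'b': at 5 (via fail)
pos 38 'a': at 2 (via fail)
pos 39 'b': at 3  emit P2@[38:39]
pos 40 'c': at 4  emit P0@[40:40],P1@[38:40],P4@[39:40]
pos 41 'c': at 7 (via fail)  emit P0@[41:41]
pos 42 'a': at 8
pos 43 'b': at 9  emit P2@[42:43]
pos 44 'b': at 10  emit P3@[39:44]
pos 45 'a': at 2 (via fail)
pos 46 'b': at 3  emit P2@[45:46]
pos 47 'c': at 4  emit P0@[47:47],P1@[45:47],P4@[46:47]
pos 48 'c': at 7 (via fail)  emit P0@[48:48]
pos 49 'b': at 5 (via fail)
pos 50 'c': at 6  emit P0@[50:50],P4@[49:50]
pos 51 'c': at 7  emit P0@[51:51]
pos 52 'a': at 8
pos 53 'b': at 9  emit P2@[52:53]

Result: [[2,0],[2,4],[4,0],[4,4],[5,0],[7,2],[8,3],[9,0],[9,4],[11,2],[13,2],[14,0],[14,1],[14,4],[15,0],[17,0],[17,4],[21,2],[24,2],[25,0],[25,1],[25,4],[27,0],[27,4],[29,2],[30,0],[30,1],[30,4],[32,0],[32,4],[34,0],[34,4],[39,2],[40,0],[40,1],[40,4],[41,0],[43,2],[44,3],[46,2],[47,0],[47,1],[47,4],[48,0],[50,0],[50,4],[51,0],[53,2]]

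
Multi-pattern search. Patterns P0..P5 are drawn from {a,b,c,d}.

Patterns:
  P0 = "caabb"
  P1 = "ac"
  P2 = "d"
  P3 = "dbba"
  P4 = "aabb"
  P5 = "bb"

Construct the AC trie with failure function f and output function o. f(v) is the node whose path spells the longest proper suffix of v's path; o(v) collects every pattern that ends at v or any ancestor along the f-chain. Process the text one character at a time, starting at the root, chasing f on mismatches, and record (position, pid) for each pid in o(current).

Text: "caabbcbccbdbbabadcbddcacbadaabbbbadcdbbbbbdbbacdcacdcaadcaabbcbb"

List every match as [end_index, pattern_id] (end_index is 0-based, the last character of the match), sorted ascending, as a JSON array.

Build automaton:
Trie nodes:
  0='ε' goto a→6 b→15 c→1 d→8
  1='c' goto a→2
  2='ca' goto a→3
  3='caa' goto b→4
  4='caab' goto b→5
  5='caabb' goto ·  ←P0
  6='a' goto a→12 c→7
  7='ac' goto ·  ←P1
  8='d' goto b→9  ←P2
  9='db' goto b→10
  10='dbb' goto a→11
  11='dbba' goto ·  ←P3
  12='aa' goto b→13
  13='aab' goto b→14
  14='aabb' goto ·  ←P4
  15='b' goto b→16
  16='bb' goto ·  ←P5

BFS fail/out derivation:
  fail(1) 'c': from fail(0)=0 chase 'c': 0 ⇒ 0;  out=∅∪out(0)=∅
  fail(6) 'a': from fail(0)=0 chase 'a': 0 ⇒ 0;  out=∅∪out(0)=∅
  fail(8) 'd': from fail(0)=0 chase 'd': 0 ⇒ 0;  out={2}∪out(0)={2}
  fail(15) 'b': from fail(0)=0 chase 'b': 0 ⇒ 0;  out=∅∪out(0)=∅
  fail(2) 'ca': from fail(1)=0 chase 'a': 0 ⇒ 6;  out=∅∪out(6)=∅
  fail(7) 'ac': from fail(6)=0 chase 'c': 0 ⇒ 1;  out={1}∪out(1)={1}
  fail(9) 'db': from fail(8)=0 chase 'b': 0 ⇒ 15;  out=∅∪out(15)=∅
  fail(12) 'aa': from fail(6)=0 chase 'a': 0 ⇒ 6;  out=∅∪out(6)=∅
  fail(16) 'bb': from fail(15)=0 chase 'b': 0 ⇒ 15;  out={5}∪out(15)={5}
  fail(3) 'caa': from fail(2)=6 chase 'a': 6 ⇒ 12;  out=∅∪out(12)=∅
  fail(10) 'dbb': from fail(9)=15 chase 'b': 15 ⇒ 16;  out=∅∪out(16)={5}
  fail(13) 'aab': from fail(12)=6 chase 'b': 6→0 ⇒ 15;  out=∅∪out(15)=∅
  fail(4) 'caab': from fail(3)=12 chase 'b': 12 ⇒ 13;  out=∅∪out(13)=∅
  fail(11) 'dbba': from fail(10)=16 chase 'a': 16→15→0 ⇒ 6;  out={3}∪out(6)={3}
  fail(14) 'aabb': from fail(13)=15 chase 'b': 15 ⇒ 16;  out={4}∪out(16)={4,5}
  fail(5) 'caabb': from fail(4)=13 chase 'b': 13 ⇒ 14;  out={0}∪out(14)={0,4,5}

Text stream:
pos 0 'c': at 1
pos 1 'a': at 2
pos 2 'a': at 3
pos 3 'b': at 4
pos 4 'b': at 5  → match P0@[0:4],P4@[1:4],P5@[3:4]
pos 5 'c': at 1 (fail-walked)
pos 6 'b': at 15 (fail-walked)
pos 7 'c': at 1 (fail-walked)
pos 8 'c': at 1 (fail-walked)
pos 9 'b': at 15 (fail-walked)
pos 10 'd': at 8 (fail-walked)  → match P2@[10:10]
pos 11 'b': at 9
pos 12 'b': at 10  → match P5@[11:12]
pos 13 'a': at 11  → match P3@[10:13]
pos 14 'b': at 15 (fail-walked)
pos 15 'a': at 6 (fail-walked)
pos 16 'd': at 8 (fail-walked)  → match P2@[16:16]
pos 17 'c': at 1 (fail-walked)
pos 18 'b': at 15 (fail-walked)
pos 19 'd': at 8 (fail-walked)  → match P2@[19:19]
pos 20 'd': at 8 (fail-walked)  → match P2@[20:20]
pos 21 'c': at 1 (fail-walked)
pos 22 'a': at 2
pos 23 'c': at 7 (fail-walked)  → match P1@[22:23]
pos 24 'b': at 15 (fail-walked)
pos 25 'a': at 6 (fail-walked)
pos 26 'd': at 8 (fail-walked)  → match P2@[26:26]
pos 27 'a': at 6 (fail-walked)
pos 28 'a': at 12
pos 29 'b': at 13
pos 30 'b': at 14  → match P4@[27:30],P5@[29:30]
pos 31 'b': at 16 (fail-walked)  → match P5@[30:31]
pos 32 'b': at 16 (fail-walked)  → match P5@[31:32]
pos 33 'a': at 6 (fail-walked)
pos 34 'd': at 8 (fail-walked)  → match P2@[34:34]
pos 35 'c': at 1 (fail-walked)
pos 36 'd': at 8 (fail-walked)  → match P2@[36:36]
pos 37 'b': at 9
pos 38 'b': at 10  → match P5@[37:38]
pos 39 'b': at 16 (fail-walked)  → match P5@[38:39]
pos 40 'b': at 16 (fail-walked)  → match P5@[39:40]
pos 41 'b': at 16 (fail-walked)  → match P5@[40:41]
pos 42 'd': at 8 (fail-walked)  → match P2@[42:42]
pos 43 'b': at 9
pos 44 'b': at 10  → match P5@[43:44]
pos 45 'a': at 11  → match P3@[42:45]
pos 46 'c': at 7 (fail-walked)  → match P1@[45:46]
pos 47 'd': at 8 (fail-walked)  → match P2@[47:47]
pos 48 'c': at 1 (fail-walked)
pos 49 'a': at 2
pos 50 'c': at 7 (fail-walked)  → match P1@[49:50]
pos 51 'd': at 8 (fail-walked)  → match P2@[51:51]
pos 52 'c': at 1 (fail-walked)
pos 53 'a': at 2
pos 54 'a': at 3
pos 55 'd': at 8 (fail-walked)  → match P2@[55:55]
pos 56 'c': at 1 (fail-walked)
pos 57 'a': at 2
pos 58 'a': at 3
pos 59 'b': at 4
pos 60 'b': at 5  → match P0@[56:60],P4@[57:60],P5@[59:60]
pos 61 'c': at 1 (fail-walked)
pos 62 'b': at 15 (fail-walked)
pos 63 'b': at 16  → match P5@[62:63]

Matches: [[4,0],[4,4],[4,5],[10,2],[12,5],[13,3],[16,2],[19,2],[20,2],[23,1],[26,2],[30,4],[30,5],[31,5],[32,5],[34,2],[36,2],[38,5],[39,5],[40,5],[41,5],[42,2],[44,5],[45,3],[46,1],[47,2],[50,1],[51,2],[55,2],[60,0],[60,4],[60,5],[63,5]]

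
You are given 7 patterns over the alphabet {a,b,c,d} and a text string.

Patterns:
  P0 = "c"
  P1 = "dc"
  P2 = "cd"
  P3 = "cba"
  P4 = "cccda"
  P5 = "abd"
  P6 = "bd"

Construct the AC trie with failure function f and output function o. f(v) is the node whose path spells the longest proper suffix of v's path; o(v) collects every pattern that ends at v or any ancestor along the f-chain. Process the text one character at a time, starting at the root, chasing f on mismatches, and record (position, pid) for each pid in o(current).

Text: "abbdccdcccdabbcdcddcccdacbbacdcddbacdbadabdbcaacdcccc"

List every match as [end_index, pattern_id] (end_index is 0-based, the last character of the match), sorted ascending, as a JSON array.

Build automaton:
Trie nodes:
  0='ε' goto a→11 b→14 c→1 d→2
  1='c' goto b→5 c→7 d→4  ←P0
  2='d' goto c→3
  3='dc' goto ·  ←P1
  4='cd' goto ·  ←P2
  5='cb' goto a→6
  6='cba' goto ·  ←P3
  7='cc' goto c→8
  8='ccc' goto d→9
  9='cccd' goto a→10
  10='cccda' goto ·  ←P4
  11='a' goto b→12
  12='ab' goto d→13
  13='abd' goto ·  ←P5
  14='b' goto d→15
  15='bd' goto ·  ←P6

BFS fail/out derivation:
  n1('c'): parent n0 fail=0; on 'c' 0 → fail=0;  out {0}∪∅={0}
  n2('d'): parent n0 fail=0; on 'd' 0 → fail=0;  out ∅∪∅=∅
  n11('a'): parent n0 fail=0; on 'a' 0 → fail=0;  out ∅∪∅=∅
  n14('b'): parent n0 fail=0; on 'b' 0 → fail=0;  out ∅∪∅=∅
  n3('dc'): parent n2 fail=0; on 'c' 0 → fail=1;  out {1}∪{0}={0,1}
  n4('cd'): parent n1 fail=0; on 'd' 0 → fail=2;  out {2}∪∅={2}
  n5('cb'): parent n1 fail=0; on 'b' 0 → fail=14;  out ∅∪∅=∅
  n7('cc'): parent n1 fail=0; on 'c' 0 → fail=1;  out ∅∪{0}={0}
  n12('ab'): parent n11 fail=0; on 'b' 0 → fail=14;  out ∅∪∅=∅
  n15('bd'): parent n14 fail=0; on 'd' 0 → fail=2;  out {6}∪∅={6}
  n6('cba'): parent n5 fail=14; on 'a' 14→0 → fail=11;  out {3}∪∅={3}
  n8('ccc'): parent n7 fail=1; on 'c' 1 → fail=7;  out ∅∪{0}={0}
  n13('abd'): parent n12 fail=14; on 'd' 14 → fail=15;  out {5}∪{6}={5,6}
  n9('cccd'): parent n8 fail=7; on 'd' 7→1 → fail=4;  out ∅∪{2}={2}
  n10('cccda'): parent n9 fail=4; on 'a' 4→2→0 → fail=11;  out {4}∪∅={4}

Run:
pos 0 'a': at 11
pos 1 'b': at 12
pos 2 'b': at 14 ·f
pos 3 'd': at 15  → match P6@[2:3]
pos 4 'c': at 3 ·f  → match P0@[4:4],P1@[3:4]
pos 5 'c': at 7 ·f  → match P0@[5:5]
pos 6 'd': at 4 ·f  → match P2@[5:6]
pos 7 'c': at 3 ·f  → match P0@[7:7],P1@[6:7]
pos 8 'c': at 7 ·f  → match P0@[8:8]
pos 9 'c': at 8  → match P0@[9:9]
pos 10 'd': at 9  → match P2@[9:10]
pos 11 'a': at 10  → match P4@[7:11]
pos 12 'b': at 12 ·f
pos 13 'b': at 14 ·f
pos 14 'c': at 1 ·f  → match P0@[14:14]
pos 15 'd': at 4  → match P2@[14:15]
pos 16 'c': at 3 ·f  → match P0@[16:16],P1@[15:16]
pos 17 'd': at 4 ·f  → match P2@[16:17]
pos 18 'd': at 2 ·f
pos 19 'c': at 3  → match P0@[19:19],P1@[18:19]
pos 20 'c': at 7 ·f  → match P0@[20:20]
pos 21 'c': at 8  → match P0@[21:21]
pos 22 'd': at 9  → match P2@[21:22]
pos 23 'a': at 10  → match P4@[19:23]
pos 24 'c': at 1 ·f  → match P0@[24:24]
pos 25 'b': at 5
pos 26 'b': at 14 ·f
pos 27 'a': at 11 ·f
pos 28 'c': at 1 ·f  → match P0@[28:28]
pos 29 'd': at 4  → match P2@[28:29]
pos 30 'c': at 3 ·f  → match P0@[30:30],P1@[29:30]
pos 31 'd': at 4 ·f  → match P2@[30:31]
pos 32 'd': at 2 ·f
pos 33 'b': at 14 ·f
pos 34 'a': at 11 ·f
pos 35 'c': at 1 ·f  → match P0@[35:35]
pos 36 'd': at 4  → match P2@[35:36]
pos 37 'b': at 14 ·f
pos 38 'a': at 11 ·f
pos 39 'd': at 2 ·f
pos 40 'a': at 11 ·f
pos 41 'b': at 12
pos 42 'd': at 13  → match P5@[40:42],P6@[41:42]
pos 43 'b': at 14 ·f
pos 44 'c': at 1 ·f  → match P0@[44:44]
pos 45 'a': at 11 ·f
pos 46 'a': at 11 ·f
pos 47 'c': at 1 ·f  → match P0@[47:47]
pos 48 'd': at 4  → match P2@[47:48]
pos 49 'c': at 3 ·f  → match P0@[49:49],P1@[48:49]
pos 50 'c': at 7 ·f  → match P0@[50:50]
pos 51 'c': at 8  → match P0@[51:51]
pos 52 'c': at 8 ·f  → match P0@[52:52]

Matches: [[3,6],[4,0],[4,1],[5,0],[6,2],[7,0],[7,1],[8,0],[9,0],[10,2],[11,4],[14,0],[15,2],[16,0],[16,1],[17,2],[19,0],[19,1],[20,0],[21,0],[22,2],[23,4],[24,0],[28,0],[29,2],[30,0],[30,1],[31,2],[35,0],[36,2],[42,5],[42,6],[44,0],[47,0],[48,2],[49,0],[49,1],[50,0],[51,0],[52,0]]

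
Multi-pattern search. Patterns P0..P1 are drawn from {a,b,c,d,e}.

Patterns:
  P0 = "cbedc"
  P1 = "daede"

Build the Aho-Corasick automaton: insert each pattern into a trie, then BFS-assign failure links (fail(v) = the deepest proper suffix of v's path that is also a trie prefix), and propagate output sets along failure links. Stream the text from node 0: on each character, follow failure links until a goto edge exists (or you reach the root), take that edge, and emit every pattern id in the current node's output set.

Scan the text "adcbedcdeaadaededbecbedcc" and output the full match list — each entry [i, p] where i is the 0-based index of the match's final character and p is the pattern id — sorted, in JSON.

Build automaton:
Trie nodes:
  n0 'ε': c→1 d→6
  n1 'c': b→2
  n2 'cb': e→3
  n3 'cbe': d→4
  n4 'cbed': c→5
  n5 'cbedc': ·  [P0 ends]
  n6 'd': a→7
  n7 'da': e→8
  n8 'dae': d→9
  n9 'daed': e→10
  n10 'daede': ·  [P1 ends]

BFS fail/out derivation:
  n1('c'): parent n0 fail=0; on 'c' 0 → fail=0;  out ∅∪∅=∅
  n6('d'): parent n0 fail=0; on 'd' 0 → fail=0;  out ∅∪∅=∅
  n2('cb'): parent n1 fail=0; on 'b' 0 → fail=0;  out ∅∪∅=∅
  n7('da'): parent n6 fail=0; on 'a' 0 → fail=0;  out ∅∪∅=∅
  n3('cbe'): parent n2 fail=0; on 'e' 0 → fail=0;  out ∅∪∅=∅
  n8('dae'): parent n7 fail=0; on 'e' 0 → fail=0;  out ∅∪∅=∅
  n4('cbed'): parent n3 fail=0; on 'd' 0 → fail=6;  out ∅∪∅=∅
  n9('daed'): parent n8 fail=0; on 'd' 0 → fail=6;  out ∅∪∅=∅
  n5('cbedc'): parent n4 fail=6; on 'c' 6→0 → fail=1;  out {0}∪∅={0}
  n10('daede'): parent n9 fail=6; on 'e' 6→0 → fail=0;  out {1}∪∅={1}

Text stream:
i=0 'a': node 0→0
i=1 'd': node 0→6
i=2 'c': node 6→1 (via fail)
i=3 'b': node 1→2
i=4 'e': node 2→3
i=5 'd': node 3→4
i=6 'c': node 4→5  → match P0@[2:6]
i=7 'd': node 5→6 (via fail)
i=8 'e': node 6→0 (via fail)
i=9 'a': node 0→0
i=10 'a': node 0→0
i=11 'd': node 0→6
i=12 'a': node 6→7
i=13 'e': node 7→8
i=14 'd': node 8→9
i=15 'e': node 9→10  → match P1@[11:15]
i=16 'd': node 10→6 (via fail)
i=17 'b': node 6→0 (via fail)
i=18 'e': node 0→0
i=19 'c': node 0→1
i=20 'b': node 1→2
i=21 'e': node 2→3
i=22 'd': node 3→4
i=23 'c': node 4→5  → match P0@[19:23]
i=24 'c': node 5→1 (via fail)

Result: [[6,0],[15,1],[23,0]]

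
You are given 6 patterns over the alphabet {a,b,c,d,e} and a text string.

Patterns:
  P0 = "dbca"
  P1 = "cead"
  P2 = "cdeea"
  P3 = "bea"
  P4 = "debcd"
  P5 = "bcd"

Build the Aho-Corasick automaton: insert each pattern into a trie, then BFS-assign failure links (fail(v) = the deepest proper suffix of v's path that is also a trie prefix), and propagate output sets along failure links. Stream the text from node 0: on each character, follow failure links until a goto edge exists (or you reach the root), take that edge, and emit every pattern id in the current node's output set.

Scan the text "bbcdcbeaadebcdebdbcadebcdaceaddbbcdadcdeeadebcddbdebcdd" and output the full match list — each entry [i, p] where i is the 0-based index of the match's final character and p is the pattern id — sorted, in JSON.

Build:
Trie nodes:
  0='ε' goto b→13 c→5 d→1
  1='d' goto b→2 e→16
  2='db' goto c→3
  3='dbc' goto a→4
  4='dbca' goto ·  ←P0
  5='c' goto d→9 e→6
  6='ce' goto a→7
  7='cea' goto d→8
  8='cead' goto ·  ←P1
  9='cd' goto e→10
  10='cde' goto e→11
  11='cdee' goto a→12
  12='cdeea' goto ·  ←P2
  13='b' goto c→20 e→14
  14='be' goto a→15
  15='bea' goto ·  ←P3
  16='de' goto b→17
  17='deb' goto c→18
  18='debc' goto d→19
  19='debcd' goto ·  ←P4
  20='bc' goto d→21
  21='bcd' goto ·  ←P5

Failure links (BFS by depth):
  n1('d'): parent n0 fail=0; on 'd' 0 → fail=0;  out ∅∪∅=∅
  n5('c'): parent n0 fail=0; on 'c' 0 → fail=0;  out ∅∪∅=∅
  n13('b'): parent n0 fail=0; on 'b' 0 → fail=0;  out ∅∪∅=∅
  n2('db'): parent n1 fail=0; on 'b' 0 → fail=13;  out ∅∪∅=∅
  n6('ce'): parent n5 fail=0; on 'e' 0 → fail=0;  out ∅∪∅=∅
  n9('cd'): parent n5 fail=0; on 'd' 0 → fail=1;  out ∅∪∅=∅
  n14('be'): parent n13 fail=0; on 'e' 0 → fail=0;  out ∅∪∅=∅
  n16('de'): parent n1 fail=0; on 'e' 0 → fail=0;  out ∅∪∅=∅
  n20('bc'): parent n13 fail=0; on 'c' 0 → fail=5;  out ∅∪∅=∅
  n3('dbc'): parent n2 fail=13; on 'c' 13 → fail=20;  out ∅∪∅=∅
  n7('cea'): parent n6 fail=0; on 'a' 0 → fail=0;  out ∅∪∅=∅
  n10('cde'): parent n9 fail=1; on 'e' 1 → fail=16;  out ∅∪∅=∅
  n15('bea'): parent n14 fail=0; on 'a' 0 → fail=0;  out {3}∪∅={3}
  n17('deb'): parent n16 fail=0; on 'b' 0 → fail=13;  out ∅∪∅=∅
  n21('bcd'): parent n20 fail=5; on 'd' 5 → fail=9;  out {5}∪∅={5}
  n4('dbca'): parent n3 fail=20; on 'a' 20→5→0 → fail=0;  out {0}∪∅={0}
  n8('cead'): parent n7 fail=0; on 'd' 0 → fail=1;  out {1}∪∅={1}
  n11('cdee'): parent n10 fail=16; on 'e' 16→0 → fail=0;  out ∅∪∅=∅
  n18('debc'): parent n17 fail=13; on 'c' 13 → fail=20;  out ∅∪∅=∅
  n12('cdeea'): parent n11 fail=0; on 'a' 0 → fail=0;  out {2}∪∅={2}
  n19('debcd'): parent n18 fail=20; on 'd' 20 → fail=21;  out {4}∪{5}={4,5}

Text stream:
pos 0 'b': at 13
pos 1 'b': at 13 (fail-walked)
pos 2 'c': at 20
pos 3 'd': at 21  ** P5@[1:3]
pos 4 'c': at 5 (fail-walked)
pos 5 'b': at 13 (fail-walked)
pos 6 'e': at 14
pos 7 'a': at 15  ** P3@[5:7]
pos 8 'a': at 0 (fail-walked)
pos 9 'd': at 1
pos 10 'e': at 16
pos 11 'b': at 17
pos 12 'c': at 18
pos 13 'd': at 19  ** P4@[9:13],P5@[11:13]
pos 14 'e': at 10 (fail-walked)
pos 15 'b': at 17 (fail-walked)
pos 16 'd': at 1 (fail-walked)
pos 17 'b': at 2
pos 18 'c': at 3
pos 19 'a': at 4  ** P0@[16:19]
pos 20 'd': at 1 (fail-walked)
pos 21 'e': at 16
pos 22 'b': at 17
pos 23 'c': at 18
pos 24 'd': at 19  ** P4@[20:24],P5@[22:24]
pos 25 'a': at 0 (fail-walked)
pos 26 'c': at 5
pos 27 'e': at 6
pos 28 'a': at 7
pos 29 'd': at 8  ** P1@[26:29]
pos 30 'd': at 1 (fail-walked)
pos 31 'b': at 2
pos 32 'b': at 13 (fail-walked)
pos 33 'c': at 20
pos 34 'd': at 21  ** P5@[32:34]
pos 35 'a': at 0 (fail-walked)
pos 36 'd': at 1
pos 37 'c': at 5 (fail-walked)
pos 38 'd': at 9
pos 39 'e': at 10
pos 40 'e': at 11
pos 41 'a': at 12  ** P2@[37:41]
pos 42 'd': at 1 (fail-walked)
pos 43 'e': at 16
pos 44 'b': at 17
pos 45 'c': at 18
pos 46 'd': at 19  ** P4@[42:46],P5@[44:46]
pos 47 'd': at 1 (fail-walked)
pos 48 'b': at 2
pos 49 'd': at 1 (fail-walked)
pos 50 'e': at 16
pos 51 'b': at 17
pos 52 'c': at 18
pos 53 'd': at 19  ** P4@[49:53],P5@[51:53]
pos 54 'd': at 1 (fail-walked)

All matches (sorted): [[3,5],[7,3],[13,4],[13,5],[19,0],[24,4],[24,5],[29,1],[34,5],[41,2],[46,4],[46,5],[53,4],[53,5]]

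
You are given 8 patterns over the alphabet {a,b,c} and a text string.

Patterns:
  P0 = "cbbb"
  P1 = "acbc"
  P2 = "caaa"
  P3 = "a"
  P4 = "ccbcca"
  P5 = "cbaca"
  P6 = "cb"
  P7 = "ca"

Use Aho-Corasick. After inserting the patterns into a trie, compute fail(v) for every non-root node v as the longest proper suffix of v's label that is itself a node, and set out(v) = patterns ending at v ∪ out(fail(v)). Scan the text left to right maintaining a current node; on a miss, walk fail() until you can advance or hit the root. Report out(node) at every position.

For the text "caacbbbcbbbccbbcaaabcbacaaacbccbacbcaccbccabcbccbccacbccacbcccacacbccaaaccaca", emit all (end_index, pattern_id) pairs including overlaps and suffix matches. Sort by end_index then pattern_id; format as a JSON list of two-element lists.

Build:
Trie nodes:
  0='ε' goto a→5 c→1
  1='c' goto a→9 b→2 c→12
  2='cb' goto a→17 b→3  [P6 ends]
  3='cbb' goto b→4
  4='cbbb' goto ·  [P0 ends]
  5='a' goto c→6  [P3 ends]
  6='ac' goto b→7
  7='acb' goto c→8
  8='acbc' goto ·  [P1 ends]
  9='ca' goto a→10  [P7 ends]
  10='caa' goto a→11
  11='caaa' goto ·  [P2 ends]
  12='cc' goto b→13
  13='ccb' goto c→14
  14='ccbc' goto c→15
  15='ccbcc' goto a→16
  16='ccbcca' goto ·  [P4 ends]
  17='cba' goto c→18
  18='cbac' goto a→19
  19='cbaca' goto ·  [P5 ends]

Failure links (BFS by depth):
  fail(1) 'c': from fail(0)=0 chase 'c': 0 ⇒ 0;  out=∅∪out(0)=∅
  fail(5) 'a': from fail(0)=0 chase 'a': 0 ⇒ 0;  out={3}∪out(0)={3}
  fail(2) 'cb': from fail(1)=0 chase 'b': 0 ⇒ 0;  out={6}∪out(0)={6}
  fail(6) 'ac': from fail(5)=0 chase 'c': 0 ⇒ 1;  out=∅∪out(1)=∅
  fail(9) 'ca': from fail(1)=0 chase 'a': 0 ⇒ 5;  out={7}∪out(5)={3,7}
  fail(12) 'cc': from fail(1)=0 chase 'c': 0 ⇒ 1;  out=∅∪out(1)=∅
  fail(3) 'cbb': from fail(2)=0 chase 'b': 0 ⇒ 0;  out=∅∪out(0)=∅
  fail(7) 'acb': from fail(6)=1 chase 'b': 1 ⇒ 2;  out=∅∪out(2)={6}
  fail(10) 'caa': from fail(9)=5 chase 'a': 5→0 ⇒ 5;  out=∅∪out(5)={3}
  fail(13) 'ccb': from fail(12)=1 chase 'b': 1 ⇒ 2;  out=∅∪out(2)={6}
  fail(17) 'cba': from fail(2)=0 chase 'a': 0 ⇒ 5;  out=∅∪out(5)={3}
  fail(4) 'cbbb': from fail(3)=0 chase 'b': 0 ⇒ 0;  out={0}∪out(0)={0}
  fail(8) 'acbc': from fail(7)=2 chase 'c': 2→0 ⇒ 1;  out={1}∪out(1)={1}
  fail(11) 'caaa': from fail(10)=5 chase 'a': 5→0 ⇒ 5;  out={2}∪out(5)={2,3}
  fail(14) 'ccbc': from fail(13)=2 chase 'c': 2→0 ⇒ 1;  out=∅∪out(1)=∅
  fail(18) 'cbac': from fail(17)=5 chase 'c': 5 ⇒ 6;  out=∅∪out(6)=∅
  fail(15) 'ccbcc': from fail(14)=1 chase 'c': 1 ⇒ 12;  out=∅∪out(12)=∅
  fail(19) 'cbaca': from fail(18)=6 chase 'a': 6→1 ⇒ 9;  out={5}∪out(9)={3,5,7}
  fail(16) 'ccbcca': from fail(15)=12 chase 'a': 12→1 ⇒ 9;  out={4}∪out(9)={3,4,7}

Text stream:
[0] read 'c'  n0⇒n1
[1] read 'a'  n1⇒n9  emit P3@[1:1],P7@[0:1]
[2] read 'a'  n9⇒n10  emit P3@[2:2]
[3] read 'c'  n10⇒n6 (fail-walked)
[4] read 'b'  n6⇒n7  emit P6@[3:4]
[5] read 'b'  n7⇒n3 (fail-walked)
[6] read 'b'  n3⇒n4  emit P0@[3:6]
[7] read 'c'  n4⇒n1 (fail-walked)
[8] read 'b'  n1⇒n2  emit P6@[7:8]
[9] read 'b'  n2⇒n3
[10] read 'b'  n3⇒n4  emit P0@[7:10]
[11] read 'c'  n4⇒n1 (fail-walked)
[12] read 'c'  n1⇒n12
[13] read 'b'  n12⇒n13  emit P6@[12:13]
[14] read 'b'  n13⇒n3 (fail-walked)
[15] read 'c'  n3⇒n1 (fail-walked)
[16] read 'a'  n1⇒n9  emit P3@[16:16],P7@[15:16]
[17] read 'a'  n9⇒n10  emit P3@[17:17]
[18] read 'a'  n10⇒n11  emit P2@[15:18],P3@[18:18]
[19] read 'b'  n11⇒n0 (fail-walked)
[20] read 'c'  n0⇒n1
[21] read 'b'  n1⇒n2  emit P6@[20:21]
[22] read 'a'  n2⇒n17  emit P3@[22:22]
[23] read 'c'  n17⇒n18
[24] read 'a'  n18⇒n19  emit P3@[24:24],P5@[20:24],P7@[23:24]
[25] read 'a'  n19⇒n10 (fail-walked)  emit P3@[25:25]
[26] read 'a'  n10⇒n11  emit P2@[23:26],P3@[26:26]
[27] read 'c'  n11⇒n6 (fail-walked)
[28] read 'b'  n6⇒n7  emit P6@[27:28]
[29] read 'c'  n7⇒n8  emit P1@[26:29]
[30] read 'c'  n8⇒n12 (fail-walked)
[31] read 'b'  n12⇒n13  emit P6@[30:31]
[32] read 'a'  n13⇒n17 (fail-walked)  emit P3@[32:32]
[33] read 'c'  n17⇒n18
[34] read 'b'  n18⇒n7 (fail-walked)  emit P6@[33:34]
[35] read 'c'  n7⇒n8  emit P1@[32:35]
[36] read 'a'  n8⇒n9 (fail-walked)  emit P3@[36:36],P7@[35:36]
[37] read 'c'  n9⇒n6 (fail-walked)
[38] read 'c'  n6⇒n12 (fail-walked)
[39] read 'b'  n12⇒n13  emit P6@[38:39]
[40] read 'c'  n13⇒n14
[41] read 'c'  n14⇒n15
[42] read 'a'  n15⇒n16  emit P3@[42:42],P4@[37:42],P7@[41:42]
[43] read 'b'  n16⇒n0 (fail-walked)
[44] read 'c'  n0⇒n1
[45] read 'b'  n1⇒n2  emit P6@[44:45]
[46] read 'c'  n2⇒n1 (fail-walked)
[47] read 'c'  n1⇒n12
[48] read 'b'  n12⇒n13  emit P6@[47:48]
[49] read 'c'  n13⇒n14
[50] read 'c'  n14⇒n15
[51] read 'a'  n15⇒n16  emit P3@[51:51],P4@[46:51],P7@[50:51]
[52] read 'c'  n16⇒n6 (fail-walked)
[53] read 'b'  n6⇒n7  emit P6@[52:53]
[54] read 'c'  n7⇒n8  emit P1@[51:54]
[55] read 'c'  n8⇒n12 (fail-walked)
[56] read 'a'  n12⇒n9 (fail-walked)  emit P3@[56:56],P7@[55:56]
[57] read 'c'  n9⇒n6 (fail-walked)
[58] read 'b'  n6⇒n7  emit P6@[57:58]
[59] read 'c'  n7⇒n8  emit P1@[56:59]
[60] read 'c'  n8⇒n12 (fail-walked)
[61] read 'c'  n12⇒n12 (fail-walked)
[62] read 'a'  n12⇒n9 (fail-walked)  emit P3@[62:62],P7@[61:62]
[63] read 'c'  n9⇒n6 (fail-walked)
[64] read 'a'  n6⇒n9 (fail-walked)  emit P3@[64:64],P7@[63:64]
[65] read 'c'  n9⇒n6 (fail-walked)
[66] read 'b'  n6⇒n7  emit P6@[65:66]
[67] read 'c'  n7⇒n8  emit P1@[64:67]
[68] read 'c'  n8⇒n12 (fail-walked)
[69] read 'a'  n12⇒n9 (fail-walked)  emit P3@[69:69],P7@[68:69]
[70] read 'a'  n9⇒n10  emit P3@[70:70]
[71] read 'a'  n10⇒n11  emit P2@[68:71],P3@[71:71]
[72] read 'c'  n11⇒n6 (fail-walked)
[73] read 'c'  n6⇒n12 (fail-walked)
[74] read 'a'  n12⇒n9 (fail-walked)  emit P3@[74:74],P7@[73:74]
[75] read 'c'  n9⇒n6 (fail-walked)
[76] read 'a'  n6⇒n9 (fail-walked)  emit P3@[76:76],P7@[75:76]

Matches: [[1,3],[1,7],[2,3],[4,6],[6,0],[8,6],[10,0],[13,6],[16,3],[16,7],[17,3],[18,2],[18,3],[21,6],[22,3],[24,3],[24,5],[24,7],[25,3],[26,2],[26,3],[28,6],[29,1],[31,6],[32,3],[34,6],[35,1],[36,3],[36,7],[39,6],[42,3],[42,4],[42,7],[45,6],[48,6],[51,3],[51,4],[51,7],[53,6],[54,1],[56,3],[56,7],[58,6],[59,1],[62,3],[62,7],[64,3],[64,7],[66,6],[67,1],[69,3],[69,7],[70,3],[71,2],[71,3],[74,3],[74,7],[76,3],[76,7]]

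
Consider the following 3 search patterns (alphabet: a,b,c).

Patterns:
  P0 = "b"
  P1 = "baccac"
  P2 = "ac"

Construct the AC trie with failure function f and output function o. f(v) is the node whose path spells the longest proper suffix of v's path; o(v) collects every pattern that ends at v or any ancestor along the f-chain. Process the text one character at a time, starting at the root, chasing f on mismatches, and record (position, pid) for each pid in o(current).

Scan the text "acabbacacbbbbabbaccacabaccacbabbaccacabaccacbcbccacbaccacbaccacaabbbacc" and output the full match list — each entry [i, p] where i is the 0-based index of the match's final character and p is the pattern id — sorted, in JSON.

Construct AC machine:
Trie (insert patterns):
  0='ε' goto a→7 b→1
  1='b' goto a→2  ←P0
  2='ba' goto c→3
  3='bac' goto c→4
  4='bacc' goto a→5
  5='bacca' goto c→6
  6='baccac' goto ·  ←P1
  7='a' goto c→8
  8='ac' goto ·  ←P2

Failure links (BFS by depth):
  fail(1) 'b': from fail(0)=0 chase 'b': 0 ⇒ 0;  out={0}∪out(0)={0}
  fail(7) 'a': from fail(0)=0 chase 'a': 0 ⇒ 0;  out=∅∪out(0)=∅
  fail(2) 'ba': from fail(1)=0 chase 'a': 0 ⇒ 7;  out=∅∪out(7)=∅
  fail(8) 'ac': from fail(7)=0 chase 'c': 0 ⇒ 0;  out={2}∪out(0)={2}
  fail(3) 'bac': from fail(2)=7 chase 'c': 7 ⇒ 8;  out=∅∪out(8)={2}
  fail(4) 'bacc': from fail(3)=8 chase 'c': 8→0 ⇒ 0;  out=∅∪out(0)=∅
  fail(5) 'bacca': from fail(4)=0 chase 'a': 0 ⇒ 7;  out=∅∪out(7)=∅
  fail(6) 'baccac': from fail(5)=7 chase 'c': 7 ⇒ 8;  out={1}∪out(8)={1,2}

Scan:
i=0 'a': node 0→7
i=1 'c': node 7→8  emit P2@[0:1]
i=2 'a': node 8→7 (fail-walked)
i=3 'b': node 7→1 (fail-walked)  emit P0@[3:3]
i=4 'b': node 1→1 (fail-walked)  emit P0@[4:4]
i=5 'a': node 1→2
i=6 'c': node 2→3  emit P2@[5:6]
i=7 'a': node 3→7 (fail-walked)
i=8 'c': node 7→8  emit P2@[7:8]
i=9 'b': node 8→1 (fail-walked)  emit P0@[9:9]
i=10 'b': node 1→1 (fail-walked)  emit P0@[10:10]
i=11 'b': node 1→1 (fail-walked)  emit P0@[11:11]
i=12 'b': node 1→1 (fail-walked)  emit P0@[12:12]
i=13 'a': node 1→2
i=14 'b': node 2→1 (fail-walked)  emit P0@[14:14]
i=15 'b': node 1→1 (fail-walked)  emit P0@[15:15]
i=16 'a': node 1→2
i=17 'c': node 2→3  emit P2@[16:17]
i=18 'c': node 3→4
i=19 'a': node 4→5
i=20 'c': node 5→6  emit P1@[15:20],P2@[19:20]
i=21 'a': node 6→7 (fail-walked)
i=22 'b': node 7→1 (fail-walked)  emit P0@[22:22]
i=23 'a': node 1→2
i=24 'c': node 2→3  emit P2@[23:24]
i=25 'c': node 3→4
i=26 'a': node 4→5
i=27 'c': node 5→6  emit P1@[22:27],P2@[26:27]
i=28 'b': node 6→1 (fail-walked)  emit P0@[28:28]
i=29 'a': node 1→2
i=30 'b': node 2→1 (fail-walked)  emit P0@[30:30]
i=31 'b': node 1→1 (fail-walked)  emit P0@[31:31]
i=32 'a': node 1→2
i=33 'c': node 2→3  emit P2@[32:33]
i=34 'c': node 3→4
i=35 'a': node 4→5
i=36 'c': node 5→6  emit P1@[31:36],P2@[35:36]
i=37 'a': node 6→7 (fail-walked)
i=38 'b': node 7→1 (fail-walked)  emit P0@[38:38]
i=39 'a': node 1→2
i=40 'c': node 2→3  emit P2@[39:40]
i=41 'c': node 3→4
i=42 'a': node 4→5
i=43 'c': node 5→6  emit P1@[38:43],P2@[42:43]
i=44 'b': node 6→1 (fail-walked)  emit P0@[44:44]
i=45 'c': node 1→0 (fail-walked)
i=46 'b': node 0→1  emit P0@[46:46]
i=47 'c': node 1→0 (fail-walked)
i=48 'c': node 0→0
i=49 'a': node 0→7
i=50 'c': node 7→8  emit P2@[49:50]
i=51 'b': node 8→1 (fail-walked)  emit P0@[51:51]
i=52 'a': node 1→2
i=53 'c': node 2→3  emit P2@[52:53]
i=54 'c': node 3→4
i=55 'a': node 4→5
i=56 'c': node 5→6  emit P1@[51:56],P2@[55:56]
i=57 'b': node 6→1 (fail-walked)  emit P0@[57:57]
i=58 'a': node 1→2
i=59 'c': node 2→3  emit P2@[58:59]
i=60 'c': node 3→4
i=61 'a': node 4→5
i=62 'c': node 5→6  emit P1@[57:62],P2@[61:62]
i=63 'a': node 6→7 (fail-walked)
i=64 'a': node 7→7 (fail-walked)
i=65 'b': node 7→1 (fail-walked)  emit P0@[65:65]
i=66 'b': node 1→1 (fail-walked)  emit P0@[66:66]
i=67 'b': node 1→1 (fail-walked)  emit P0@[67:67]
i=68 'a': node 1→2
i=69 'c': node 2→3  emit P2@[68:69]
i=70 'c': node 3→4

Matches: [[1,2],[3,0],[4,0],[6,2],[8,2],[9,0],[10,0],[11,0],[12,0],[14,0],[15,0],[17,2],[20,1],[20,2],[22,0],[24,2],[27,1],[27,2],[28,0],[30,0],[31,0],[33,2],[36,1],[36,2],[38,0],[40,2],[43,1],[43,2],[44,0],[46,0],[50,2],[51,0],[53,2],[56,1],[56,2],[57,0],[59,2],[62,1],[62,2],[65,0],[66,0],[67,0],[69,2]]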